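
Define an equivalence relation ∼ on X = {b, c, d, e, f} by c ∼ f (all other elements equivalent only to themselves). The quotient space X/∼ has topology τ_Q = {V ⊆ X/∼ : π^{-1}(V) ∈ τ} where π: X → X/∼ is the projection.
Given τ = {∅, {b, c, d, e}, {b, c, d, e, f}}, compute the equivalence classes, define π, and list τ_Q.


X/∼ = {[b], [c=f], [d], [e]}; |τ_Q| = 2.

Equivalence classes: [b], [c=f], [d], [e].
Quotient map π: X → X/∼ sends b ↦ [b], c ↦ [c=f], d ↦ [d], e ↦ [e], f ↦ [c=f].
For each subset V ⊆ X/∼, compute π^{-1}(V) ⊆ X and check whether π^{-1}(V) ∈ τ. V is open in τ_Q iff π^{-1}(V) ∈ τ.
  V = {}: π^{-1}(V) = ∅ ∈ τ ✓.
  V = {[b]}: π^{-1}(V) = {b} ∉ τ ✗.
  V = {[c=f]}: π^{-1}(V) = {c, f} ∉ τ ✗.
  V = {[b], [c=f]}: π^{-1}(V) = {b, c, f} ∉ τ ✗.
  V = {[d]}: π^{-1}(V) = {d} ∉ τ ✗.
  V = {[b], [d]}: π^{-1}(V) = {b, d} ∉ τ ✗.
  V = {[c=f], [d]}: π^{-1}(V) = {c, d, f} ∉ τ ✗.
  V = {[b], [c=f], [d]}: π^{-1}(V) = {b, c, d, f} ∉ τ ✗.
  V = {[e]}: π^{-1}(V) = {e} ∉ τ ✗.
  V = {[b], [e]}: π^{-1}(V) = {b, e} ∉ τ ✗.
  V = {[c=f], [e]}: π^{-1}(V) = {c, e, f} ∉ τ ✗.
  V = {[b], [c=f], [e]}: π^{-1}(V) = {b, c, e, f} ∉ τ ✗.
  V = {[d], [e]}: π^{-1}(V) = {d, e} ∉ τ ✗.
  V = {[b], [d], [e]}: π^{-1}(V) = {b, d, e} ∉ τ ✗.
  V = {[c=f], [d], [e]}: π^{-1}(V) = {c, d, e, f} ∉ τ ✗.
  V = {[b], [c=f], [d], [e]}: π^{-1}(V) = {b, c, d, e, f} ∈ τ ✓.
Open sets in the quotient: τ_Q = {{}, {[b], [c=f], [d], [e]}} (2 elements).


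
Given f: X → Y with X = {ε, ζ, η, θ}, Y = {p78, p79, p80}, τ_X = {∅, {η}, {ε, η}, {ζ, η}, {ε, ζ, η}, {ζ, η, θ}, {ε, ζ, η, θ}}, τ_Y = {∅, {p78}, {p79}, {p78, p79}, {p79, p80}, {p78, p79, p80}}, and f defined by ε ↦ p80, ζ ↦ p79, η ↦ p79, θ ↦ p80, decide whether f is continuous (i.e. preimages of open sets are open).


f IS continuous.

Compute f^{-1}(U) for each U ∈ τ_Y:
  U = ∅: f^{-1}(U) = ∅ ∈ τ_X ✓.
  U = {p78}: f^{-1}(U) = ∅ ∈ τ_X ✓.
  U = {p79}: f^{-1}(U) = {ζ, η} ∈ τ_X ✓.
  U = {p78, p79}: f^{-1}(U) = {ζ, η} ∈ τ_X ✓.
  U = {p79, p80}: f^{-1}(U) = {ε, ζ, η, θ} ∈ τ_X ✓.
  U = {p78, p79, p80}: f^{-1}(U) = {ε, ζ, η, θ} ∈ τ_X ✓.
Every preimage lies in τ_X, so f IS continuous.


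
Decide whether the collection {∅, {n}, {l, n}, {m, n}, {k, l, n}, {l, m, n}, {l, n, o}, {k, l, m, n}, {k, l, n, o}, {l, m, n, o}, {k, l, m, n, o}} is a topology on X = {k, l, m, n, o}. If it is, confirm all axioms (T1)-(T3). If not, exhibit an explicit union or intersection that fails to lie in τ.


τ IS a topology on X.

Axiom (T1): ∅ ∈ τ? Yes; X ∈ τ? Yes.
Axiom (T2/T3): check pairwise unions and intersections of members of τ.
All pairwise intersections and unions checked — each lies in τ. Therefore τ satisfies (T1), (T2), (T3): it IS a topology on X.


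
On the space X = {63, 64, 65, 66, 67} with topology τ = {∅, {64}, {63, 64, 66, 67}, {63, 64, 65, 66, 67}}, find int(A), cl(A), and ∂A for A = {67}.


int(A) = ∅, cl(A) = {63, 65, 66, 67}, ∂A = {63, 65, 66, 67}.

Closed sets in (X, τ) are complements of opens:
  closed(X, τ) = {∅, {65}, {63, 65, 66, 67}, {63, 64, 65, 66, 67}}.
int(A) = ⋃ {U ∈ τ : U ⊆ A}. Opens contained in A: ∅.
Taking the union of these: int(A) = ∅.
cl(A) = ⋂ {C closed : A ⊆ C}. Closed sets containing A: {63, 65, 66, 67}, {63, 64, 65, 66, 67}.
Intersecting these: cl(A) = {63, 65, 66, 67}.
∂A = cl(A) ∖ int(A) = {63, 65, 66, 67} ∖ ∅ = {63, 65, 66, 67}.


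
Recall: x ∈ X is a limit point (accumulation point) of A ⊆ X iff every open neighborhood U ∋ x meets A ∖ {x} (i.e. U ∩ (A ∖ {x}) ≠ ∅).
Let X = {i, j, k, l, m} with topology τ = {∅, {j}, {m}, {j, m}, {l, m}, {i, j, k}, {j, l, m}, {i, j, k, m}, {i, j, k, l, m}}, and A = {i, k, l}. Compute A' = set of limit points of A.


A' = {i, k}

For each x ∈ X, list the open sets U ∈ τ with x ∈ U, then check whether U ∩ (A ∖ {x}) ≠ ∅ for every such U.
  x = i: opens ∋ x are {i, j, k}, {i, j, k, m}, {i, j, k, l, m}; each meets A ∖ {i}, so x IS a limit point.
  x = j: open {j} ∋ x has {j} ∩ (A ∖ {j}) = ∅, so x is NOT a limit point.
  x = k: opens ∋ x are {i, j, k}, {i, j, k, m}, {i, j, k, l, m}; each meets A ∖ {k}, so x IS a limit point.
  x = l: open {l, m} ∋ x has {l, m} ∩ (A ∖ {l}) = ∅, so x is NOT a limit point.
  x = m: open {m} ∋ x has {m} ∩ (A ∖ {m}) = ∅, so x is NOT a limit point.
Collecting: A' = {i, k}.


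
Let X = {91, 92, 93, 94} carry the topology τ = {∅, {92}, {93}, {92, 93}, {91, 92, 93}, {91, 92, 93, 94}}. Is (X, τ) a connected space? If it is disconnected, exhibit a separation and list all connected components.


(X, τ) is connected.

Find clopen sets (U ∈ τ with X ∖ U ∈ τ):
  U = ∅, X ∖ U = {91, 92, 93, 94} — both open, so U is clopen.
  U = {91, 92, 93, 94}, X ∖ U = ∅ — both open, so U is clopen.
Only trivial clopens (∅ and X) exist, so (X, τ) is connected.
Compute connected components by grouping points that agree on all clopens:
  component: {91, 92, 93, 94}


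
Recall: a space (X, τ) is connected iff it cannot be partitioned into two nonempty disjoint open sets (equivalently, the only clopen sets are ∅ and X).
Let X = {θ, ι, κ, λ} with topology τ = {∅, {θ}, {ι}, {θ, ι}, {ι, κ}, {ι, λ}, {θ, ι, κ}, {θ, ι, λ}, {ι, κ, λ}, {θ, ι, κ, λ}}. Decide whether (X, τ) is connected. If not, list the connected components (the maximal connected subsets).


(X, τ) is disconnected; components = [{θ}, {ι, κ, λ}].

Find clopen sets (U ∈ τ with X ∖ U ∈ τ):
  U = ∅, X ∖ U = {θ, ι, κ, λ} — both open, so U is clopen.
  U = {θ}, X ∖ U = {ι, κ, λ} — both open, so U is clopen.
  U = {ι, κ, λ}, X ∖ U = {θ} — both open, so U is clopen.
  U = {θ, ι, κ, λ}, X ∖ U = ∅ — both open, so U is clopen.
Nontrivial clopen(s) exist: e.g. {θ}. So (X, τ) is disconnected.
Compute connected components by grouping points that agree on all clopens:
  component: {θ}
  component: {ι, κ, λ}


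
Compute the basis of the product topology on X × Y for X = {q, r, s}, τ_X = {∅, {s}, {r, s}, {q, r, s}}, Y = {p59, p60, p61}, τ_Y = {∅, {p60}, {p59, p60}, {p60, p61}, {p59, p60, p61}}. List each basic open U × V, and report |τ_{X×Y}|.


Basis B = {∅ × ∅, {s} × {p60}, {r, s} × {p60}, {s} × {p59, p60}, {s} × {p60, p61}, {q, r, s} × {p60}, {s} × {p59, p60, p61}, {r, s} × {p59, p60}, {r, s} × {p60, p61}, {q, r, s} × {p59, p60}, {q, r, s} × {p60, p61}, {r, s} × {p59, p60, p61}, {q, r, s} × {p59, p60, p61}}; |τ_{X×Y}| = 30.

Enumerate products U × V with U ∈ τ_X, V ∈ τ_Y (deduplicated):
  ∅ × ∅ = {} (∅)
  {s} × {p60} = {(s,p60)}
  {r, s} × {p60} = {(r,p60), (s,p60)}
  {s} × {p59, p60} = {(s,p59), (s,p60)}
  {s} × {p60, p61} = {(s,p60), (s,p61)}
  {q, r, s} × {p60} = {(q,p60), (r,p60), (s,p60)}
  {s} × {p59, p60, p61} = {(s,p59), (s,p60), (s,p61)}
  {r, s} × {p59, p60} = {(r,p59), (r,p60), (s,p59), (s,p60)}
  {r, s} × {p60, p61} = {(r,p60), (r,p61), (s,p60), (s,p61)}
  {q, r, s} × {p59, p60} = {(q,p59), (q,p60), (r,p59), (r,p60), (s,p59), (s,p60)}
  {q, r, s} × {p60, p61} = {(q,p60), (q,p61), (r,p60), (r,p61), (s,p60), (s,p61)}
  {r, s} × {p59, p60, p61} = {(r,p59), (r,p60), (r,p61), (s,p59), (s,p60), (s,p61)}
  {q, r, s} × {p59, p60, p61} = {(q,p59), (q,p60), (q,p61), (r,p59), (r,p60), (r,p61), (s,p59), (s,p60), (s,p61)}
These 13 distinct sets form the basis B.
Close under arbitrary unions to get τ_{X×Y}; counting gives |τ_{X×Y}| = 30.


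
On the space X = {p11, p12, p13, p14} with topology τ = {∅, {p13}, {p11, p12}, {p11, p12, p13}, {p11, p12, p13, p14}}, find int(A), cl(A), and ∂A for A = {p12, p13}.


int(A) = {p13}, cl(A) = {p11, p12, p13, p14}, ∂A = {p11, p12, p14}.

Closed sets in (X, τ) are complements of opens:
  closed(X, τ) = {∅, {p14}, {p13, p14}, {p11, p12, p14}, {p11, p12, p13, p14}}.
int(A) = ⋃ {U ∈ τ : U ⊆ A}. Opens contained in A: ∅, {p13}.
Taking the union of these: int(A) = {p13}.
cl(A) = ⋂ {C closed : A ⊆ C}. Closed sets containing A: {p11, p12, p13, p14}.
Intersecting these: cl(A) = {p11, p12, p13, p14}.
∂A = cl(A) ∖ int(A) = {p11, p12, p13, p14} ∖ {p13} = {p11, p12, p14}.


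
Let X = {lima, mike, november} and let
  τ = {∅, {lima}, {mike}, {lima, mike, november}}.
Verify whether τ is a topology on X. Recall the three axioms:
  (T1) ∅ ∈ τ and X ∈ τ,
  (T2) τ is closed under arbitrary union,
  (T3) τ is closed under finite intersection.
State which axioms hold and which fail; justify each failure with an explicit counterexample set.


τ is NOT a topology on X.

Axiom (T1): ∅ ∈ τ? Yes; X ∈ τ? Yes.
Axiom (T2/T3): check pairwise unions and intersections of members of τ.
Counterexample for (T2): {lima} ∪ {mike} = {lima, mike} ∉ τ. Therefore τ is NOT a topology.


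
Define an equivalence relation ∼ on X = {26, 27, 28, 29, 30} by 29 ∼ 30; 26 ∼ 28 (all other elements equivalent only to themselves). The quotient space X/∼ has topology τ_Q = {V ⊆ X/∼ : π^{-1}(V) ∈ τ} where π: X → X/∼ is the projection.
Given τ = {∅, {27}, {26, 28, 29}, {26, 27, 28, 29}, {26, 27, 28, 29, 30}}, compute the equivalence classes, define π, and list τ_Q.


X/∼ = {[26=28], [27], [29=30]}; |τ_Q| = 3.

Equivalence classes: [26=28], [27], [29=30].
Quotient map π: X → X/∼ sends 26 ↦ [26=28], 27 ↦ [27], 28 ↦ [26=28], 29 ↦ [29=30], 30 ↦ [29=30].
For each subset V ⊆ X/∼, compute π^{-1}(V) ⊆ X and check whether π^{-1}(V) ∈ τ. V is open in τ_Q iff π^{-1}(V) ∈ τ.
  V = {}: π^{-1}(V) = ∅ ∈ τ ✓.
  V = {[26=28]}: π^{-1}(V) = {26, 28} ∉ τ ✗.
  V = {[27]}: π^{-1}(V) = {27} ∈ τ ✓.
  V = {[26=28], [27]}: π^{-1}(V) = {26, 27, 28} ∉ τ ✗.
  V = {[29=30]}: π^{-1}(V) = {29, 30} ∉ τ ✗.
  V = {[26=28], [29=30]}: π^{-1}(V) = {26, 28, 29, 30} ∉ τ ✗.
  V = {[27], [29=30]}: π^{-1}(V) = {27, 29, 30} ∉ τ ✗.
  V = {[26=28], [27], [29=30]}: π^{-1}(V) = {26, 27, 28, 29, 30} ∈ τ ✓.
Open sets in the quotient: τ_Q = {{}, {[27]}, {[26=28], [27], [29=30]}} (3 elements).


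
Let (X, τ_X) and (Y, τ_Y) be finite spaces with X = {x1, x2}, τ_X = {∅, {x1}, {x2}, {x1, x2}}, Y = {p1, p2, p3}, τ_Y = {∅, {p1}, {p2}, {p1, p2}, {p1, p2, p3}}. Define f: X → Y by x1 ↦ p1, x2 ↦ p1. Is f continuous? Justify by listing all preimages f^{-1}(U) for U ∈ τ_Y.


f IS continuous.

Compute f^{-1}(U) for each U ∈ τ_Y:
  U = ∅: f^{-1}(U) = ∅ ∈ τ_X ✓.
  U = {p1}: f^{-1}(U) = {x1, x2} ∈ τ_X ✓.
  U = {p2}: f^{-1}(U) = ∅ ∈ τ_X ✓.
  U = {p1, p2}: f^{-1}(U) = {x1, x2} ∈ τ_X ✓.
  U = {p1, p2, p3}: f^{-1}(U) = {x1, x2} ∈ τ_X ✓.
Every preimage lies in τ_X, so f IS continuous.


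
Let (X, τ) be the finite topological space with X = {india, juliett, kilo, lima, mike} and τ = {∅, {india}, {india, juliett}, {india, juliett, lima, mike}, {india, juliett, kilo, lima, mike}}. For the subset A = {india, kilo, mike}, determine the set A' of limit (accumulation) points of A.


A' = {juliett, kilo, lima, mike}

For each x ∈ X, list the open sets U ∈ τ with x ∈ U, then check whether U ∩ (A ∖ {x}) ≠ ∅ for every such U.
  x = india: open {india} ∋ x has {india} ∩ (A ∖ {india}) = ∅, so x is NOT a limit point.
  x = juliett: opens ∋ x are {india, juliett}, {india, juliett, lima, mike}, {india, juliett, kilo, lima, mike}; each meets A ∖ {juliett}, so x IS a limit point.
  x = kilo: opens ∋ x are {india, juliett, kilo, lima, mike}; each meets A ∖ {kilo}, so x IS a limit point.
  x = lima: opens ∋ x are {india, juliett, lima, mike}, {india, juliett, kilo, lima, mike}; each meets A ∖ {lima}, so x IS a limit point.
  x = mike: opens ∋ x are {india, juliett, lima, mike}, {india, juliett, kilo, lima, mike}; each meets A ∖ {mike}, so x IS a limit point.
Collecting: A' = {juliett, kilo, lima, mike}.


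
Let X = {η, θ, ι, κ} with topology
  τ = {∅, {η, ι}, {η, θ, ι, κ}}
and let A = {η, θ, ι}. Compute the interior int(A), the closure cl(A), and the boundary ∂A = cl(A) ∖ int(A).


int(A) = {η, ι}, cl(A) = {η, θ, ι, κ}, ∂A = {θ, κ}.

Closed sets in (X, τ) are complements of opens:
  closed(X, τ) = {∅, {θ, κ}, {η, θ, ι, κ}}.
int(A) = ⋃ {U ∈ τ : U ⊆ A}. Opens contained in A: ∅, {η, ι}.
Taking the union of these: int(A) = {η, ι}.
cl(A) = ⋂ {C closed : A ⊆ C}. Closed sets containing A: {η, θ, ι, κ}.
Intersecting these: cl(A) = {η, θ, ι, κ}.
∂A = cl(A) ∖ int(A) = {η, θ, ι, κ} ∖ {η, ι} = {θ, κ}.


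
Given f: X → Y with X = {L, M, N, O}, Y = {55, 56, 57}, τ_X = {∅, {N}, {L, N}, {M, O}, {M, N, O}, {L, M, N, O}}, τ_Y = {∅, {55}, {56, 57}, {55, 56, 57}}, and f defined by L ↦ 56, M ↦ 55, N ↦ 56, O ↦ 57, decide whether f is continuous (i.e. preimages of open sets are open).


f is NOT continuous.

Compute f^{-1}(U) for each U ∈ τ_Y:
  U = ∅: f^{-1}(U) = ∅ ∈ τ_X ✓.
  U = {55}: f^{-1}(U) = {M} ∉ τ_X ✗.
  U = {56, 57}: f^{-1}(U) = {L, N, O} ∉ τ_X ✗.
  U = {55, 56, 57}: f^{-1}(U) = {L, M, N, O} ∈ τ_X ✓.
Found U = {55} with f^{-1}(U) = {M} not in τ_X. Therefore f is NOT continuous.


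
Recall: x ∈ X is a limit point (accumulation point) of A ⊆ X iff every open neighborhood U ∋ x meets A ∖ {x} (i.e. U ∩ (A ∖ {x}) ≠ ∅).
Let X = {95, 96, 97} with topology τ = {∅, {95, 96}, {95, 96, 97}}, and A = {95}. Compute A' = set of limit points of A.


A' = {96, 97}

For each x ∈ X, list the open sets U ∈ τ with x ∈ U, then check whether U ∩ (A ∖ {x}) ≠ ∅ for every such U.
  x = 95: open {95, 96} ∋ x has {95, 96} ∩ (A ∖ {95}) = ∅, so x is NOT a limit point.
  x = 96: opens ∋ x are {95, 96}, {95, 96, 97}; each meets A ∖ {96}, so x IS a limit point.
  x = 97: opens ∋ x are {95, 96, 97}; each meets A ∖ {97}, so x IS a limit point.
Collecting: A' = {96, 97}.


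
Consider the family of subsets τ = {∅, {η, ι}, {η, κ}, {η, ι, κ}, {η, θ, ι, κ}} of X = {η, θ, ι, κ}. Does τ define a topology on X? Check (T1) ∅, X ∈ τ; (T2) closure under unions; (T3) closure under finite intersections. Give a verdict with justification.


τ is NOT a topology on X.

Axiom (T1): ∅ ∈ τ? Yes; X ∈ τ? Yes.
Axiom (T2/T3): check pairwise unions and intersections of members of τ.
Counterexample for (T3): {η, ι} ∩ {η, κ} = {η} ∉ τ. Therefore τ is NOT a topology.


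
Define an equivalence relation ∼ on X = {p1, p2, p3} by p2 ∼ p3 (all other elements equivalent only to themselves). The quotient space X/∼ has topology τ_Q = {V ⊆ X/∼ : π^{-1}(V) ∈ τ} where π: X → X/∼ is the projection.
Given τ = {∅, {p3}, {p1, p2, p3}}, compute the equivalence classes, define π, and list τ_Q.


X/∼ = {[p1], [p2=p3]}; |τ_Q| = 2.

Equivalence classes: [p1], [p2=p3].
Quotient map π: X → X/∼ sends p1 ↦ [p1], p2 ↦ [p2=p3], p3 ↦ [p2=p3].
For each subset V ⊆ X/∼, compute π^{-1}(V) ⊆ X and check whether π^{-1}(V) ∈ τ. V is open in τ_Q iff π^{-1}(V) ∈ τ.
  V = {}: π^{-1}(V) = ∅ ∈ τ ✓.
  V = {[p1]}: π^{-1}(V) = {p1} ∉ τ ✗.
  V = {[p2=p3]}: π^{-1}(V) = {p2, p3} ∉ τ ✗.
  V = {[p1], [p2=p3]}: π^{-1}(V) = {p1, p2, p3} ∈ τ ✓.
Open sets in the quotient: τ_Q = {{}, {[p1], [p2=p3]}} (2 elements).


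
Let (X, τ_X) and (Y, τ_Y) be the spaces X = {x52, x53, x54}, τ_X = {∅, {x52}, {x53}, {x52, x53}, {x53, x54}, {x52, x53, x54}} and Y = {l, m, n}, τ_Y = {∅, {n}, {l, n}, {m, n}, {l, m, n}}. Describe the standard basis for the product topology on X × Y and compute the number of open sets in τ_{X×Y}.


Basis B = {∅ × ∅, {x52} × {n}, {x53} × {n}, {x52} × {l, n}, {x52} × {m, n}, {x52, x53} × {n}, {x53} × {l, n}, {x53} × {m, n}, {x53, x54} × {n}, {x52} × {l, m, n}, {x52, x53, x54} × {n}, {x53} × {l, m, n}, {x52, x53} × {l, n}, {x52, x53} × {m, n}, {x53, x54} × {l, n}, {x53, x54} × {m, n}, {x52, x53} × {l, m, n}, {x52, x53, x54} × {l, n}, {x52, x53, x54} × {m, n}, {x53, x54} × {l, m, n}, {x52, x53, x54} × {l, m, n}}; |τ_{X×Y}| = 70.

Enumerate products U × V with U ∈ τ_X, V ∈ τ_Y (deduplicated):
  ∅ × ∅ = {} (∅)
  {x52} × {n} = {(x52,n)}
  {x53} × {n} = {(x53,n)}
  {x52} × {l, n} = {(x52,l), (x52,n)}
  {x52} × {m, n} = {(x52,m), (x52,n)}
  {x52, x53} × {n} = {(x52,n), (x53,n)}
  {x53} × {l, n} = {(x53,l), (x53,n)}
  {x53} × {m, n} = {(x53,m), (x53,n)}
  {x53, x54} × {n} = {(x53,n), (x54,n)}
  {x52} × {l, m, n} = {(x52,l), (x52,m), (x52,n)}
  {x52, x53, x54} × {n} = {(x52,n), (x53,n), (x54,n)}
  {x53} × {l, m, n} = {(x53,l), (x53,m), (x53,n)}
  {x52, x53} × {l, n} = {(x52,l), (x52,n), (x53,l), (x53,n)}
  {x52, x53} × {m, n} = {(x52,m), (x52,n), (x53,m), (x53,n)}
  {x53, x54} × {l, n} = {(x53,l), (x53,n), (x54,l), (x54,n)}
  {x53, x54} × {m, n} = {(x53,m), (x53,n), (x54,m), (x54,n)}
  {x52, x53} × {l, m, n} = {(x52,l), (x52,m), (x52,n), (x53,l), (x53,m), (x53,n)}
  {x52, x53, x54} × {l, n} = {(x52,l), (x52,n), (x53,l), (x53,n), (x54,l), (x54,n)}
  {x52, x53, x54} × {m, n} = {(x52,m), (x52,n), (x53,m), (x53,n), (x54,m), (x54,n)}
  {x53, x54} × {l, m, n} = {(x53,l), (x53,m), (x53,n), (x54,l), (x54,m), (x54,n)}
  {x52, x53, x54} × {l, m, n} = {(x52,l), (x52,m), (x52,n), (x53,l), (x53,m), (x53,n), (x54,l), (x54,m), (x54,n)}
These 21 distinct sets form the basis B.
Close under arbitrary unions to get τ_{X×Y}; counting gives |τ_{X×Y}| = 70.


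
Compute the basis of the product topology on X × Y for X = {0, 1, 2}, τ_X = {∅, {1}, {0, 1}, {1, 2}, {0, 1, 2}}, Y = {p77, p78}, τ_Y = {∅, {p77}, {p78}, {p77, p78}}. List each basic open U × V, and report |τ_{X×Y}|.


Basis B = {∅ × ∅, {1} × {p77}, {1} × {p78}, {0, 1} × {p77}, {0, 1} × {p78}, {1} × {p77, p78}, {1, 2} × {p77}, {1, 2} × {p78}, {0, 1, 2} × {p77}, {0, 1, 2} × {p78}, {0, 1} × {p77, p78}, {1, 2} × {p77, p78}, {0, 1, 2} × {p77, p78}}; |τ_{X×Y}| = 25.

Enumerate products U × V with U ∈ τ_X, V ∈ τ_Y (deduplicated):
  ∅ × ∅ = {} (∅)
  {1} × {p77} = {(1,p77)}
  {1} × {p78} = {(1,p78)}
  {0, 1} × {p77} = {(0,p77), (1,p77)}
  {0, 1} × {p78} = {(0,p78), (1,p78)}
  {1} × {p77, p78} = {(1,p77), (1,p78)}
  {1, 2} × {p77} = {(1,p77), (2,p77)}
  {1, 2} × {p78} = {(1,p78), (2,p78)}
  {0, 1, 2} × {p77} = {(0,p77), (1,p77), (2,p77)}
  {0, 1, 2} × {p78} = {(0,p78), (1,p78), (2,p78)}
  {0, 1} × {p77, p78} = {(0,p77), (0,p78), (1,p77), (1,p78)}
  {1, 2} × {p77, p78} = {(1,p77), (1,p78), (2,p77), (2,p78)}
  {0, 1, 2} × {p77, p78} = {(0,p77), (0,p78), (1,p77), (1,p78), (2,p77), (2,p78)}
These 13 distinct sets form the basis B.
Close under arbitrary unions to get τ_{X×Y}; counting gives |τ_{X×Y}| = 25.


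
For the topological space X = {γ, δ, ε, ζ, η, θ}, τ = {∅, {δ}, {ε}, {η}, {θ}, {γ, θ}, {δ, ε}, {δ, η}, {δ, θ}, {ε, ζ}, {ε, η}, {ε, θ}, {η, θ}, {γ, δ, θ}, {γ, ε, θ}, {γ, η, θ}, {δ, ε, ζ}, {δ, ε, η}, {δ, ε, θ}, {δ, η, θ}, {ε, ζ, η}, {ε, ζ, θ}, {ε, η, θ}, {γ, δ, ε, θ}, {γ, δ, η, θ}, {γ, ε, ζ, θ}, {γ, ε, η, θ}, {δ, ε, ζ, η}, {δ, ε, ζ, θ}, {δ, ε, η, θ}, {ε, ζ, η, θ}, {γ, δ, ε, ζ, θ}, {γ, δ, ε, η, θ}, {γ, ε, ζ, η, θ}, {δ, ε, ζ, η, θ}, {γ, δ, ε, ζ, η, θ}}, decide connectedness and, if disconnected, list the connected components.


(X, τ) is disconnected; components = [{δ}, {η}, {γ, θ}, {ε, ζ}].

Find clopen sets (U ∈ τ with X ∖ U ∈ τ):
  U = ∅, X ∖ U = {γ, δ, ε, ζ, η, θ} — both open, so U is clopen.
  U = {δ}, X ∖ U = {γ, ε, ζ, η, θ} — both open, so U is clopen.
  U = {η}, X ∖ U = {γ, δ, ε, ζ, θ} — both open, so U is clopen.
  U = {γ, θ}, X ∖ U = {δ, ε, ζ, η} — both open, so U is clopen.
  U = {δ, η}, X ∖ U = {γ, ε, ζ, θ} — both open, so U is clopen.
  U = {ε, ζ}, X ∖ U = {γ, δ, η, θ} — both open, so U is clopen.
  U = {γ, δ, θ}, X ∖ U = {ε, ζ, η} — both open, so U is clopen.
  U = {γ, η, θ}, X ∖ U = {δ, ε, ζ} — both open, so U is clopen.
  U = {δ, ε, ζ}, X ∖ U = {γ, η, θ} — both open, so U is clopen.
  U = {ε, ζ, η}, X ∖ U = {γ, δ, θ} — both open, so U is clopen.
  U = {γ, δ, η, θ}, X ∖ U = {ε, ζ} — both open, so U is clopen.
  U = {γ, ε, ζ, θ}, X ∖ U = {δ, η} — both open, so U is clopen.
  U = {δ, ε, ζ, η}, X ∖ U = {γ, θ} — both open, so U is clopen.
  U = {γ, δ, ε, ζ, θ}, X ∖ U = {η} — both open, so U is clopen.
  U = {γ, ε, ζ, η, θ}, X ∖ U = {δ} — both open, so U is clopen.
  U = {γ, δ, ε, ζ, η, θ}, X ∖ U = ∅ — both open, so U is clopen.
Nontrivial clopen(s) exist: e.g. {γ, ε, ζ, η, θ}. So (X, τ) is disconnected.
Compute connected components by grouping points that agree on all clopens:
  component: {δ}
  component: {η}
  component: {γ, θ}
  component: {ε, ζ}


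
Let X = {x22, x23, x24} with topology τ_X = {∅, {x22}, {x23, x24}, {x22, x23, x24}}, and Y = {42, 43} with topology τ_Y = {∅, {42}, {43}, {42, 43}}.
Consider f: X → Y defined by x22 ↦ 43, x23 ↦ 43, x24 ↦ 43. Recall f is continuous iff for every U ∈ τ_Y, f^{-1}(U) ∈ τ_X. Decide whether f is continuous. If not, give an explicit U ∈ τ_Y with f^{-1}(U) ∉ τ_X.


f IS continuous.

Compute f^{-1}(U) for each U ∈ τ_Y:
  U = ∅: f^{-1}(U) = ∅ ∈ τ_X ✓.
  U = {42}: f^{-1}(U) = ∅ ∈ τ_X ✓.
  U = {43}: f^{-1}(U) = {x22, x23, x24} ∈ τ_X ✓.
  U = {42, 43}: f^{-1}(U) = {x22, x23, x24} ∈ τ_X ✓.
Every preimage lies in τ_X, so f IS continuous.


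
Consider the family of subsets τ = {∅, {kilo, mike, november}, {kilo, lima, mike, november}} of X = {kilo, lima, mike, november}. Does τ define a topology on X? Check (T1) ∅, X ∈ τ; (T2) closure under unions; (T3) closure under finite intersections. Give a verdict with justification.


τ IS a topology on X.

Axiom (T1): ∅ ∈ τ? Yes; X ∈ τ? Yes.
Axiom (T2/T3): check pairwise unions and intersections of members of τ.
All pairwise intersections and unions checked — each lies in τ. Therefore τ satisfies (T1), (T2), (T3): it IS a topology on X.


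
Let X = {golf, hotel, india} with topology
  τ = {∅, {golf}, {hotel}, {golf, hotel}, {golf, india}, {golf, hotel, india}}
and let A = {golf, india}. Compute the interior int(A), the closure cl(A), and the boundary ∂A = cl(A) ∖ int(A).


int(A) = {golf, india}, cl(A) = {golf, india}, ∂A = ∅.

Closed sets in (X, τ) are complements of opens:
  closed(X, τ) = {∅, {hotel}, {india}, {golf, india}, {hotel, india}, {golf, hotel, india}}.
int(A) = ⋃ {U ∈ τ : U ⊆ A}. Opens contained in A: ∅, {golf}, {golf, india}.
Taking the union of these: int(A) = {golf, india}.
cl(A) = ⋂ {C closed : A ⊆ C}. Closed sets containing A: {golf, india}, {golf, hotel, india}.
Intersecting these: cl(A) = {golf, india}.
∂A = cl(A) ∖ int(A) = {golf, india} ∖ {golf, india} = ∅.


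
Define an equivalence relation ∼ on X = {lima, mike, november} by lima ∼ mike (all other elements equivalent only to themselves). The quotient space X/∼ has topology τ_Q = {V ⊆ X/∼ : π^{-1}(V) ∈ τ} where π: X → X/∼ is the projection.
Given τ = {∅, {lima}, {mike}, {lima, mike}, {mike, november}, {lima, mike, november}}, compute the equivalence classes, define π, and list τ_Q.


X/∼ = {[lima=mike], [november]}; |τ_Q| = 3.

Equivalence classes: [lima=mike], [november].
Quotient map π: X → X/∼ sends lima ↦ [lima=mike], mike ↦ [lima=mike], november ↦ [november].
For each subset V ⊆ X/∼, compute π^{-1}(V) ⊆ X and check whether π^{-1}(V) ∈ τ. V is open in τ_Q iff π^{-1}(V) ∈ τ.
  V = {}: π^{-1}(V) = ∅ ∈ τ ✓.
  V = {[lima=mike]}: π^{-1}(V) = {lima, mike} ∈ τ ✓.
  V = {[november]}: π^{-1}(V) = {november} ∉ τ ✗.
  V = {[lima=mike], [november]}: π^{-1}(V) = {lima, mike, november} ∈ τ ✓.
Open sets in the quotient: τ_Q = {{}, {[lima=mike]}, {[lima=mike], [november]}} (3 elements).


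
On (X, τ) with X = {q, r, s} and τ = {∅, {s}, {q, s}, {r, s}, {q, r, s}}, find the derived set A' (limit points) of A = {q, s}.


A' = {q, r}

For each x ∈ X, list the open sets U ∈ τ with x ∈ U, then check whether U ∩ (A ∖ {x}) ≠ ∅ for every such U.
  x = q: opens ∋ x are {q, s}, {q, r, s}; each meets A ∖ {q}, so x IS a limit point.
  x = r: opens ∋ x are {r, s}, {q, r, s}; each meets A ∖ {r}, so x IS a limit point.
  x = s: open {s} ∋ x has {s} ∩ (A ∖ {s}) = ∅, so x is NOT a limit point.
Collecting: A' = {q, r}.


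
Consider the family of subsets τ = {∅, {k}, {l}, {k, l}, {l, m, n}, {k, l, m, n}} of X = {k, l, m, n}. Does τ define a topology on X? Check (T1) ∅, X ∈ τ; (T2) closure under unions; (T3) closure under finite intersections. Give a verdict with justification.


τ IS a topology on X.

Axiom (T1): ∅ ∈ τ? Yes; X ∈ τ? Yes.
Axiom (T2/T3): check pairwise unions and intersections of members of τ.
All pairwise intersections and unions checked — each lies in τ. Therefore τ satisfies (T1), (T2), (T3): it IS a topology on X.


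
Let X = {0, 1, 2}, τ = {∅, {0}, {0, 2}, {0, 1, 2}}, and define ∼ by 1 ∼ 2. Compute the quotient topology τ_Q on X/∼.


X/∼ = {[0], [1=2]}; |τ_Q| = 3.

Equivalence classes: [0], [1=2].
Quotient map π: X → X/∼ sends 0 ↦ [0], 1 ↦ [1=2], 2 ↦ [1=2].
For each subset V ⊆ X/∼, compute π^{-1}(V) ⊆ X and check whether π^{-1}(V) ∈ τ. V is open in τ_Q iff π^{-1}(V) ∈ τ.
  V = {}: π^{-1}(V) = ∅ ∈ τ ✓.
  V = {[0]}: π^{-1}(V) = {0} ∈ τ ✓.
  V = {[1=2]}: π^{-1}(V) = {1, 2} ∉ τ ✗.
  V = {[0], [1=2]}: π^{-1}(V) = {0, 1, 2} ∈ τ ✓.
Open sets in the quotient: τ_Q = {{}, {[0]}, {[0], [1=2]}} (3 elements).


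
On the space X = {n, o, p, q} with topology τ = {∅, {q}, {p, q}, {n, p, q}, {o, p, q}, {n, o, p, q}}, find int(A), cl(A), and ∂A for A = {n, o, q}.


int(A) = {q}, cl(A) = {n, o, p, q}, ∂A = {n, o, p}.

Closed sets in (X, τ) are complements of opens:
  closed(X, τ) = {∅, {n}, {o}, {n, o}, {n, o, p}, {n, o, p, q}}.
int(A) = ⋃ {U ∈ τ : U ⊆ A}. Opens contained in A: ∅, {q}.
Taking the union of these: int(A) = {q}.
cl(A) = ⋂ {C closed : A ⊆ C}. Closed sets containing A: {n, o, p, q}.
Intersecting these: cl(A) = {n, o, p, q}.
∂A = cl(A) ∖ int(A) = {n, o, p, q} ∖ {q} = {n, o, p}.


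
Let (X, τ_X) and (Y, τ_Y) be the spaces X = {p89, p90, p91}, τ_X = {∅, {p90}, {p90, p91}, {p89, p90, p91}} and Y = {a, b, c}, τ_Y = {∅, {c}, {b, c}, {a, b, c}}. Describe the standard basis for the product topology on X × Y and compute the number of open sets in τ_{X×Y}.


Basis B = {∅ × ∅, {p90} × {c}, {p90} × {b, c}, {p90, p91} × {c}, {p89, p90, p91} × {c}, {p90} × {a, b, c}, {p90, p91} × {b, c}, {p89, p90, p91} × {b, c}, {p90, p91} × {a, b, c}, {p89, p90, p91} × {a, b, c}}; |τ_{X×Y}| = 20.

Enumerate products U × V with U ∈ τ_X, V ∈ τ_Y (deduplicated):
  ∅ × ∅ = {} (∅)
  {p90} × {c} = {(p90,c)}
  {p90} × {b, c} = {(p90,b), (p90,c)}
  {p90, p91} × {c} = {(p90,c), (p91,c)}
  {p89, p90, p91} × {c} = {(p89,c), (p90,c), (p91,c)}
  {p90} × {a, b, c} = {(p90,a), (p90,b), (p90,c)}
  {p90, p91} × {b, c} = {(p90,b), (p90,c), (p91,b), (p91,c)}
  {p89, p90, p91} × {b, c} = {(p89,b), (p89,c), (p90,b), (p90,c), (p91,b), (p91,c)}
  {p90, p91} × {a, b, c} = {(p90,a), (p90,b), (p90,c), (p91,a), (p91,b), (p91,c)}
  {p89, p90, p91} × {a, b, c} = {(p89,a), (p89,b), (p89,c), (p90,a), (p90,b), (p90,c), (p91,a), (p91,b), (p91,c)}
These 10 distinct sets form the basis B.
Close under arbitrary unions to get τ_{X×Y}; counting gives |τ_{X×Y}| = 20.


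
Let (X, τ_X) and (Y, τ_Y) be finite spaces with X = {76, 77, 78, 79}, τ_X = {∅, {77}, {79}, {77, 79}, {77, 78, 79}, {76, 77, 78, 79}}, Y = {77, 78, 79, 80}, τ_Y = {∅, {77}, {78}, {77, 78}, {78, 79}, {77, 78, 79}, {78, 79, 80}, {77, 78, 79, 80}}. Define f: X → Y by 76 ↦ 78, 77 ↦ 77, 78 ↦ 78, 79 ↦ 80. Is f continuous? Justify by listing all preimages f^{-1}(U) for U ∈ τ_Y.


f is NOT continuous.

Compute f^{-1}(U) for each U ∈ τ_Y:
  U = ∅: f^{-1}(U) = ∅ ∈ τ_X ✓.
  U = {77}: f^{-1}(U) = {77} ∈ τ_X ✓.
  U = {78}: f^{-1}(U) = {76, 78} ∉ τ_X ✗.
  U = {77, 78}: f^{-1}(U) = {76, 77, 78} ∉ τ_X ✗.
  U = {78, 79}: f^{-1}(U) = {76, 78} ∉ τ_X ✗.
  U = {77, 78, 79}: f^{-1}(U) = {76, 77, 78} ∉ τ_X ✗.
  U = {78, 79, 80}: f^{-1}(U) = {76, 78, 79} ∉ τ_X ✗.
  U = {77, 78, 79, 80}: f^{-1}(U) = {76, 77, 78, 79} ∈ τ_X ✓.
Found U = {78} with f^{-1}(U) = {76, 78} not in τ_X. Therefore f is NOT continuous.


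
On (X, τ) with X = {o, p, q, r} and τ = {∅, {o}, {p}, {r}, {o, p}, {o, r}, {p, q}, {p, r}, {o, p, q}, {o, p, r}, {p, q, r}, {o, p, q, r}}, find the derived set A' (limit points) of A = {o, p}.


A' = {q}

For each x ∈ X, list the open sets U ∈ τ with x ∈ U, then check whether U ∩ (A ∖ {x}) ≠ ∅ for every such U.
  x = o: open {o} ∋ x has {o} ∩ (A ∖ {o}) = ∅, so x is NOT a limit point.
  x = p: open {p} ∋ x has {p} ∩ (A ∖ {p}) = ∅, so x is NOT a limit point.
  x = q: opens ∋ x are {p, q}, {o, p, q}, {p, q, r}, {o, p, q, r}; each meets A ∖ {q}, so x IS a limit point.
  x = r: open {r} ∋ x has {r} ∩ (A ∖ {r}) = ∅, so x is NOT a limit point.
Collecting: A' = {q}.


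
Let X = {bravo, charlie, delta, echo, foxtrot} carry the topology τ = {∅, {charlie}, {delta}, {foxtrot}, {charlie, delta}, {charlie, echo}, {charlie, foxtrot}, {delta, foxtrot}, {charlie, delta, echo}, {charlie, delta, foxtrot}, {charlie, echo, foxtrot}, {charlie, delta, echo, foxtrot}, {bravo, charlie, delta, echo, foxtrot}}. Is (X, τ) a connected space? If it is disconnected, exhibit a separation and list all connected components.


(X, τ) is connected.

Find clopen sets (U ∈ τ with X ∖ U ∈ τ):
  U = ∅, X ∖ U = {bravo, charlie, delta, echo, foxtrot} — both open, so U is clopen.
  U = {bravo, charlie, delta, echo, foxtrot}, X ∖ U = ∅ — both open, so U is clopen.
Only trivial clopens (∅ and X) exist, so (X, τ) is connected.
Compute connected components by grouping points that agree on all clopens:
  component: {bravo, charlie, delta, echo, foxtrot}


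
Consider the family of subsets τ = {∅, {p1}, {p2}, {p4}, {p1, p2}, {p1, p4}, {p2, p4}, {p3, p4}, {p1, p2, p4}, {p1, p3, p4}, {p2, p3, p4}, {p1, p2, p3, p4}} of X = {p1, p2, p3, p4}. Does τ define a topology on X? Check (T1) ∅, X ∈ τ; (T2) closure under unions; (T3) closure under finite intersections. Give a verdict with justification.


τ IS a topology on X.

Axiom (T1): ∅ ∈ τ? Yes; X ∈ τ? Yes.
Axiom (T2/T3): check pairwise unions and intersections of members of τ.
All pairwise intersections and unions checked — each lies in τ. Therefore τ satisfies (T1), (T2), (T3): it IS a topology on X.


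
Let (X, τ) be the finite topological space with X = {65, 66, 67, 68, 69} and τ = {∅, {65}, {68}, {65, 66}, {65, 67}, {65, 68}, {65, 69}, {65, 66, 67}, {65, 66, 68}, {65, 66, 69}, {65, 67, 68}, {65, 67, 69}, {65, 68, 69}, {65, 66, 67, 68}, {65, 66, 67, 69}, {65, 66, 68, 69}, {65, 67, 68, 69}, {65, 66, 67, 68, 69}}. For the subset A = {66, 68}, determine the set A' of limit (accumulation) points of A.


A' = ∅

For each x ∈ X, list the open sets U ∈ τ with x ∈ U, then check whether U ∩ (A ∖ {x}) ≠ ∅ for every such U.
  x = 65: open {65} ∋ x has {65} ∩ (A ∖ {65}) = ∅, so x is NOT a limit point.
  x = 66: open {65, 66} ∋ x has {65, 66} ∩ (A ∖ {66}) = ∅, so x is NOT a limit point.
  x = 67: open {65, 67} ∋ x has {65, 67} ∩ (A ∖ {67}) = ∅, so x is NOT a limit point.
  x = 68: open {68} ∋ x has {68} ∩ (A ∖ {68}) = ∅, so x is NOT a limit point.
  x = 69: open {65, 69} ∋ x has {65, 69} ∩ (A ∖ {69}) = ∅, so x is NOT a limit point.
Collecting: A' = ∅.


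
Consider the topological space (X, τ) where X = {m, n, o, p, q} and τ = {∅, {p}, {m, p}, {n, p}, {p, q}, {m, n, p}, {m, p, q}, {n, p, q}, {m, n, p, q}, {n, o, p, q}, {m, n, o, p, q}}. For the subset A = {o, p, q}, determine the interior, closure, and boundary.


int(A) = {p, q}, cl(A) = {m, n, o, p, q}, ∂A = {m, n, o}.

Closed sets in (X, τ) are complements of opens:
  closed(X, τ) = {∅, {m}, {o}, {m, o}, {n, o}, {o, q}, {m, n, o}, {m, o, q}, {n, o, q}, {m, n, o, q}, {m, n, o, p, q}}.
int(A) = ⋃ {U ∈ τ : U ⊆ A}. Opens contained in A: ∅, {p}, {p, q}.
Taking the union of these: int(A) = {p, q}.
cl(A) = ⋂ {C closed : A ⊆ C}. Closed sets containing A: {m, n, o, p, q}.
Intersecting these: cl(A) = {m, n, o, p, q}.
∂A = cl(A) ∖ int(A) = {m, n, o, p, q} ∖ {p, q} = {m, n, o}.


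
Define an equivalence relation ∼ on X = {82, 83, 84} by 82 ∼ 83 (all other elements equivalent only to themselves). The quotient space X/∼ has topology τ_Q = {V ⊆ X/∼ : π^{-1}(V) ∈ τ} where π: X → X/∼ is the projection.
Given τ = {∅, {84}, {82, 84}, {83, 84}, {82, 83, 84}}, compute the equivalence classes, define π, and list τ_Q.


X/∼ = {[82=83], [84]}; |τ_Q| = 3.

Equivalence classes: [82=83], [84].
Quotient map π: X → X/∼ sends 82 ↦ [82=83], 83 ↦ [82=83], 84 ↦ [84].
For each subset V ⊆ X/∼, compute π^{-1}(V) ⊆ X and check whether π^{-1}(V) ∈ τ. V is open in τ_Q iff π^{-1}(V) ∈ τ.
  V = {}: π^{-1}(V) = ∅ ∈ τ ✓.
  V = {[82=83]}: π^{-1}(V) = {82, 83} ∉ τ ✗.
  V = {[84]}: π^{-1}(V) = {84} ∈ τ ✓.
  V = {[82=83], [84]}: π^{-1}(V) = {82, 83, 84} ∈ τ ✓.
Open sets in the quotient: τ_Q = {{}, {[84]}, {[82=83], [84]}} (3 elements).


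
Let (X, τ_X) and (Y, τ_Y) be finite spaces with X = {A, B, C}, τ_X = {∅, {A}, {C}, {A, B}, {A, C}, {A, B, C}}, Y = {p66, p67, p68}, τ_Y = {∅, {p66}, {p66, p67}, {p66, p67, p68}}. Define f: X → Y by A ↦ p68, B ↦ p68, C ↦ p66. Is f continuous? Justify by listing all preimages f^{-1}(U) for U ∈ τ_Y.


f IS continuous.

Compute f^{-1}(U) for each U ∈ τ_Y:
  U = ∅: f^{-1}(U) = ∅ ∈ τ_X ✓.
  U = {p66}: f^{-1}(U) = {C} ∈ τ_X ✓.
  U = {p66, p67}: f^{-1}(U) = {C} ∈ τ_X ✓.
  U = {p66, p67, p68}: f^{-1}(U) = {A, B, C} ∈ τ_X ✓.
Every preimage lies in τ_X, so f IS continuous.


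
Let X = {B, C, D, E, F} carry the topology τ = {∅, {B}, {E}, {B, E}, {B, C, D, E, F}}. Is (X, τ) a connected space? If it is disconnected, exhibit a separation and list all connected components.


(X, τ) is connected.

Find clopen sets (U ∈ τ with X ∖ U ∈ τ):
  U = ∅, X ∖ U = {B, C, D, E, F} — both open, so U is clopen.
  U = {B, C, D, E, F}, X ∖ U = ∅ — both open, so U is clopen.
Only trivial clopens (∅ and X) exist, so (X, τ) is connected.
Compute connected components by grouping points that agree on all clopens:
  component: {B, C, D, E, F}


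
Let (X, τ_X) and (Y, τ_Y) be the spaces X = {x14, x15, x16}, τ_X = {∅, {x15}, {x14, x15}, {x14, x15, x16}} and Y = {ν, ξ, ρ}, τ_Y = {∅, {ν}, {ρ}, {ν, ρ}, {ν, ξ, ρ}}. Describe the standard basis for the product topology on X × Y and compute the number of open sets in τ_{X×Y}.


Basis B = {∅ × ∅, {x15} × {ν}, {x15} × {ρ}, {x14, x15} × {ν}, {x14, x15} × {ρ}, {x15} × {ν, ρ}, {x14, x15, x16} × {ν}, {x14, x15, x16} × {ρ}, {x15} × {ν, ξ, ρ}, {x14, x15} × {ν, ρ}, {x14, x15} × {ν, ξ, ρ}, {x14, x15, x16} × {ν, ρ}, {x14, x15, x16} × {ν, ξ, ρ}}; |τ_{X×Y}| = 30.

Enumerate products U × V with U ∈ τ_X, V ∈ τ_Y (deduplicated):
  ∅ × ∅ = {} (∅)
  {x15} × {ν} = {(x15,ν)}
  {x15} × {ρ} = {(x15,ρ)}
  {x14, x15} × {ν} = {(x14,ν), (x15,ν)}
  {x14, x15} × {ρ} = {(x14,ρ), (x15,ρ)}
  {x15} × {ν, ρ} = {(x15,ν), (x15,ρ)}
  {x14, x15, x16} × {ν} = {(x14,ν), (x15,ν), (x16,ν)}
  {x14, x15, x16} × {ρ} = {(x14,ρ), (x15,ρ), (x16,ρ)}
  {x15} × {ν, ξ, ρ} = {(x15,ν), (x15,ξ), (x15,ρ)}
  {x14, x15} × {ν, ρ} = {(x14,ν), (x14,ρ), (x15,ν), (x15,ρ)}
  {x14, x15} × {ν, ξ, ρ} = {(x14,ν), (x14,ξ), (x14,ρ), (x15,ν), (x15,ξ), (x15,ρ)}
  {x14, x15, x16} × {ν, ρ} = {(x14,ν), (x14,ρ), (x15,ν), (x15,ρ), (x16,ν), (x16,ρ)}
  {x14, x15, x16} × {ν, ξ, ρ} = {(x14,ν), (x14,ξ), (x14,ρ), (x15,ν), (x15,ξ), (x15,ρ), (x16,ν), (x16,ξ), (x16,ρ)}
These 13 distinct sets form the basis B.
Close under arbitrary unions to get τ_{X×Y}; counting gives |τ_{X×Y}| = 30.


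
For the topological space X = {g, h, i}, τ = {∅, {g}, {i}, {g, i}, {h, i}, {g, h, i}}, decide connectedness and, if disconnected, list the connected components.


(X, τ) is disconnected; components = [{g}, {h, i}].

Find clopen sets (U ∈ τ with X ∖ U ∈ τ):
  U = ∅, X ∖ U = {g, h, i} — both open, so U is clopen.
  U = {g}, X ∖ U = {h, i} — both open, so U is clopen.
  U = {h, i}, X ∖ U = {g} — both open, so U is clopen.
  U = {g, h, i}, X ∖ U = ∅ — both open, so U is clopen.
Nontrivial clopen(s) exist: e.g. {g}. So (X, τ) is disconnected.
Compute connected components by grouping points that agree on all clopens:
  component: {g}
  component: {h, i}


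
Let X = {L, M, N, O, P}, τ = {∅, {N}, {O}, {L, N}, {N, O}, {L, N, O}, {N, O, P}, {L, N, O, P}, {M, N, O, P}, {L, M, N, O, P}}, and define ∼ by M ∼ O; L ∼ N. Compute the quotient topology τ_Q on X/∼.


X/∼ = {[L=N], [M=O], [P]}; |τ_Q| = 3.

Equivalence classes: [L=N], [M=O], [P].
Quotient map π: X → X/∼ sends L ↦ [L=N], M ↦ [M=O], N ↦ [L=N], O ↦ [M=O], P ↦ [P].
For each subset V ⊆ X/∼, compute π^{-1}(V) ⊆ X and check whether π^{-1}(V) ∈ τ. V is open in τ_Q iff π^{-1}(V) ∈ τ.
  V = {}: π^{-1}(V) = ∅ ∈ τ ✓.
  V = {[L=N]}: π^{-1}(V) = {L, N} ∈ τ ✓.
  V = {[M=O]}: π^{-1}(V) = {M, O} ∉ τ ✗.
  V = {[L=N], [M=O]}: π^{-1}(V) = {L, M, N, O} ∉ τ ✗.
  V = {[P]}: π^{-1}(V) = {P} ∉ τ ✗.
  V = {[L=N], [P]}: π^{-1}(V) = {L, N, P} ∉ τ ✗.
  V = {[M=O], [P]}: π^{-1}(V) = {M, O, P} ∉ τ ✗.
  V = {[L=N], [M=O], [P]}: π^{-1}(V) = {L, M, N, O, P} ∈ τ ✓.
Open sets in the quotient: τ_Q = {{}, {[L=N]}, {[L=N], [M=O], [P]}} (3 elements).


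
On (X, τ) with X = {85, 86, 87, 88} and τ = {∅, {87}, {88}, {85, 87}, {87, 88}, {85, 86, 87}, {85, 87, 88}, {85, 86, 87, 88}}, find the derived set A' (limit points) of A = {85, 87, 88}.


A' = {85, 86}

For each x ∈ X, list the open sets U ∈ τ with x ∈ U, then check whether U ∩ (A ∖ {x}) ≠ ∅ for every such U.
  x = 85: opens ∋ x are {85, 87}, {85, 86, 87}, {85, 87, 88}, {85, 86, 87, 88}; each meets A ∖ {85}, so x IS a limit point.
  x = 86: opens ∋ x are {85, 86, 87}, {85, 86, 87, 88}; each meets A ∖ {86}, so x IS a limit point.
  x = 87: open {87} ∋ x has {87} ∩ (A ∖ {87}) = ∅, so x is NOT a limit point.
  x = 88: open {88} ∋ x has {88} ∩ (A ∖ {88}) = ∅, so x is NOT a limit point.
Collecting: A' = {85, 86}.


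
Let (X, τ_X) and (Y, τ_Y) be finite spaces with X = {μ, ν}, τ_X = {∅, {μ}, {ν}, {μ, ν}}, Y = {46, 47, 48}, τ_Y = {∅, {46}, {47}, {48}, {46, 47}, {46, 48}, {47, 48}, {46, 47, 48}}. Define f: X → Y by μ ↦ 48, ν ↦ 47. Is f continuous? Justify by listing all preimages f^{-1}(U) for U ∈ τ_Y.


f IS continuous.

Compute f^{-1}(U) for each U ∈ τ_Y:
  U = ∅: f^{-1}(U) = ∅ ∈ τ_X ✓.
  U = {46}: f^{-1}(U) = ∅ ∈ τ_X ✓.
  U = {47}: f^{-1}(U) = {ν} ∈ τ_X ✓.
  U = {48}: f^{-1}(U) = {μ} ∈ τ_X ✓.
  U = {46, 47}: f^{-1}(U) = {ν} ∈ τ_X ✓.
  U = {46, 48}: f^{-1}(U) = {μ} ∈ τ_X ✓.
  U = {47, 48}: f^{-1}(U) = {μ, ν} ∈ τ_X ✓.
  U = {46, 47, 48}: f^{-1}(U) = {μ, ν} ∈ τ_X ✓.
Every preimage lies in τ_X, so f IS continuous.


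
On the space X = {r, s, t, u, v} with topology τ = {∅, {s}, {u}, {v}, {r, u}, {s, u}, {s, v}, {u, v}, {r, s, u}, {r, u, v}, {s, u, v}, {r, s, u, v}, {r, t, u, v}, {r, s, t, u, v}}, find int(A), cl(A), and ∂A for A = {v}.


int(A) = {v}, cl(A) = {t, v}, ∂A = {t}.

Closed sets in (X, τ) are complements of opens:
  closed(X, τ) = {∅, {s}, {t}, {r, t}, {s, t}, {t, v}, {r, s, t}, {r, t, u}, {r, t, v}, {s, t, v}, {r, s, t, u}, {r, s, t, v}, {r, t, u, v}, {r, s, t, u, v}}.
int(A) = ⋃ {U ∈ τ : U ⊆ A}. Opens contained in A: ∅, {v}.
Taking the union of these: int(A) = {v}.
cl(A) = ⋂ {C closed : A ⊆ C}. Closed sets containing A: {t, v}, {r, t, v}, {s, t, v}, {r, s, t, v}, {r, t, u, v}, {r, s, t, u, v}.
Intersecting these: cl(A) = {t, v}.
∂A = cl(A) ∖ int(A) = {t, v} ∖ {v} = {t}.
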